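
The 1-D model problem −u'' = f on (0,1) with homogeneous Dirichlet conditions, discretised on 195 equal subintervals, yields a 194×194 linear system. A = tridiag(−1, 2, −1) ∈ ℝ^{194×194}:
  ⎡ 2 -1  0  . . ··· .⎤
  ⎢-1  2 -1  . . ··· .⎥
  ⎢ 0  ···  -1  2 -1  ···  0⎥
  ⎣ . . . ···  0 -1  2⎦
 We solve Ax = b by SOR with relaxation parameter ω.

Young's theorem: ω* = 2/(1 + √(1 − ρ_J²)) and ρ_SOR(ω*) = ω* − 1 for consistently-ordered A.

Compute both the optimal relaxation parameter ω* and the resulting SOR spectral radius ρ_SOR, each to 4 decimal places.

ω* = 1.9683, ρ_SOR = 0.9683

[ρ_J] n=194: ρ(B_J) = cos(π/(n+1)) = cos(π/195) = 0.9999.
1 − cos²(π/195) = sin²(π/195) ⇒ √(1−ρ_J²) = sin(π/195) = 0.01611.
ω* = 2/(1+0.01611) = 1.9683
ρ_SOR = ω* − 1 ≈ 0.9683.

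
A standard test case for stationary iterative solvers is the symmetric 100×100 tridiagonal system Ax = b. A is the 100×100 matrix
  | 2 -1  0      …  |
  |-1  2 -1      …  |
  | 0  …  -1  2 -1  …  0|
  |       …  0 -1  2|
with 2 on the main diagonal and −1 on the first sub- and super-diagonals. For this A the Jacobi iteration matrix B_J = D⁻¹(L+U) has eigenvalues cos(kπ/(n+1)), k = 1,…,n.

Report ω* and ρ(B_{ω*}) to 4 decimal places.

spectrum of D⁻¹(L+U) = {cos(kπ/101) : 1≤k≤100}; ρ_J = cos(π/101) = 0.9995.
√(1−ρ_J²) simplifies to sin(π/101) = 0.03110.
So ω* = 2/1.03110 = 1.9397 (Young).
and ρ(B_{ω*}) = 1.9397 − 1 = 0.9397.

ω* = 1.9397, ρ_SOR = 0.9397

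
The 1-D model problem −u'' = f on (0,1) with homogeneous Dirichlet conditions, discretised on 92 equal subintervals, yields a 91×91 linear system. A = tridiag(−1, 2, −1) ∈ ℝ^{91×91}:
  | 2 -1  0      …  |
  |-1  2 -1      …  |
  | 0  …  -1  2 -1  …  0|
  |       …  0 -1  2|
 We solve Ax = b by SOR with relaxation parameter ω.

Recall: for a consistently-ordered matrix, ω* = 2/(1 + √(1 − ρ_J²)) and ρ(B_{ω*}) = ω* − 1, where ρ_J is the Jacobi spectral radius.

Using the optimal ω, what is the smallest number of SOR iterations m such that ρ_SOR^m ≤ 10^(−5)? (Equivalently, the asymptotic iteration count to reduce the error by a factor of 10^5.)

m = 169

With n=91, ρ(Jacobi) = cos(π/92) = 0.9994170.
root = sin(π/92) = 0.0341411  (since 1−cos² = sin²).
ω* = 2 / (1 + 0.0341411) = 2 / 1.0341411 ≈ 1.9339721.
[ρ_SOR] ω* − 1 = 0.9339721.
ρ_SOR^m ≤ 10^(−5) ⇔ m ≥ 5·ln10/(−ln 0.9339721) = 11.5129/0.0683087 = 168.542; m = ⌈168.542⌉ = 169.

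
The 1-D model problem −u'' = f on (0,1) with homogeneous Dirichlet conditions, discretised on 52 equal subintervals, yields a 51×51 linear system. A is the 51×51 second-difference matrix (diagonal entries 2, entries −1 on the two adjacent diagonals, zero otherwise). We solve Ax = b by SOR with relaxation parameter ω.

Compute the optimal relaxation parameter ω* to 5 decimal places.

ω* = 1.88612

With n=51, ρ(Jacobi) = cos(π/52) = 0.99818.
root = sin(π/52) = 0.060378  (since 1−cos² = sin²).
Then 2/(1+√(1−ρ_J²)) = 2/(1+0.060378); ω* = 2/1.060378 = 1.88612.
ρ(B_{ω*}) = ω*−1 = 0.88612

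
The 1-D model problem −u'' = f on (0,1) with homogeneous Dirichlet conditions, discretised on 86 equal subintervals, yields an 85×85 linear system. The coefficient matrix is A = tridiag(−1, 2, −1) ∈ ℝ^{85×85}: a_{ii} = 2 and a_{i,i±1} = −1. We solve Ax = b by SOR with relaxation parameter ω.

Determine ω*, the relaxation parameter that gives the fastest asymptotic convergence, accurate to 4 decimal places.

ω* = 1.9295

ρ_J = max_k |cos(kπ/86)| = cos(π/86) = 0.9993
1 − cos²(π/86) = sin²(π/86) ⇒ √(1−ρ_J²) = sin(π/86) = 0.03652.
[ω*] 2 ÷ (1 + 0.03652) = 2 ÷ 1.03652 = 1.9295.
ρ_SOR = ω* − 1 = 1.9295 − 1 = 0.9295.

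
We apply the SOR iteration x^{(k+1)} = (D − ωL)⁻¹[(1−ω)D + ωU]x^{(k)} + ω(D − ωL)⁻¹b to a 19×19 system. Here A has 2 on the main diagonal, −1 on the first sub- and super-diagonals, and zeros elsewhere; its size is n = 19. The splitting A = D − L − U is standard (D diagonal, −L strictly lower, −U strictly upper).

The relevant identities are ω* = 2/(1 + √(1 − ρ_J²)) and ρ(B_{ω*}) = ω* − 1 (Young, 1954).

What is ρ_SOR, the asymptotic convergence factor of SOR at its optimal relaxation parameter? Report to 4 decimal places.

ρ_SOR = 0.7295

[ρ_J] n=19: ρ(B_J) = cos(π/(n+1)) = cos(π/20) = 0.9877.
√(1 − cos²(π/20)) = sin(π/20) ≈ 0.15643.
ω* = 2 / (1 + 0.15643) = 2 / 1.15643 ≈ 1.7295.
[ρ_SOR] ω* − 1 = 0.7295.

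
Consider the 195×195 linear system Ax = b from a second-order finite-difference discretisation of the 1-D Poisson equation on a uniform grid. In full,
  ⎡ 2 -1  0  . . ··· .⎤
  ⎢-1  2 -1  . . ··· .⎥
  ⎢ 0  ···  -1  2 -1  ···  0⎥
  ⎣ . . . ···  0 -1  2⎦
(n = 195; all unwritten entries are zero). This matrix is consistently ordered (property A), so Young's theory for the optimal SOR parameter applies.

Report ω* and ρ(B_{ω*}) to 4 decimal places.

n=195: λ(B_J) = 1 − λ(A)/2 = cos(kπ/196); k=1 gives ρ_J = 0.9999.
root = sin(π/196) = 0.01603  (since 1−cos² = sin²).
ω* = 2/(1+0.01603) = 1.9684
Hence ρ(B_{ω*}) = 1.9684 − 1 = 0.9684.

ω* = 1.9684, ρ_SOR = 0.9684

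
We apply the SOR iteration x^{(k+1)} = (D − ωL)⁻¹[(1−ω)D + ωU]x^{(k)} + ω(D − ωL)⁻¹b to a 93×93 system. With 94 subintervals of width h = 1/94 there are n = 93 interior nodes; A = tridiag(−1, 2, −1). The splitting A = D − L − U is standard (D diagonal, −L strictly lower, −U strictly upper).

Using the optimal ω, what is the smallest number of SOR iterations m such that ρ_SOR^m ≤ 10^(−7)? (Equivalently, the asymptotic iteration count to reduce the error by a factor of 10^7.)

m = 242

ρ_J = max_k |cos(kπ/94)| = cos(π/94) = 0.9994416
1 − cos²(π/94) = sin²(π/94) ⇒ √(1−ρ_J²) = sin(π/94) = 0.0334150.
ω* = 2 / (1 + 0.0334150) = 2 / 1.0334150 ≈ 1.9353309.
[ρ_SOR] ω* − 1 = 0.9353309.
7·ln10 = 16.1181; −ln(0.9353309) = 0.0668549; m = ⌈16.1181/0.0668549⌉ = ⌈241.091⌉ = 242.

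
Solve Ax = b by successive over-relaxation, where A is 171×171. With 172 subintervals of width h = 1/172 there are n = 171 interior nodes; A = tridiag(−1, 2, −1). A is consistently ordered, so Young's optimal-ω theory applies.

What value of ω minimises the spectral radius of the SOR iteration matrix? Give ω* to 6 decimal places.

½·tridiag(1,0,1) at n=171: λ_k = cos(kπ/172); max |λ| at k=1 ⇒ ρ_J = cos(π/172) ≈ 0.999833.
root = sin(π/172) = 0.0182641  (since 1−cos² = sin²).
Then 2/(1+√(1−ρ_J²)) = 2/(1+0.0182641); ω* = 2/1.0182641 = 1.964127.
ρ(B_{ω*}) = ω*−1 = 0.964127

ω* = 1.964127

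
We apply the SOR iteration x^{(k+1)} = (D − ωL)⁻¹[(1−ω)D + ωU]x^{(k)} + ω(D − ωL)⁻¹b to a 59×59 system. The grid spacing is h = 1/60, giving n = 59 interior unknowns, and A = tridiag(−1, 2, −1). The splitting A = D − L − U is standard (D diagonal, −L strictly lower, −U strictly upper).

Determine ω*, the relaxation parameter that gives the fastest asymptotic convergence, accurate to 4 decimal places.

ω* = 1.9005

½·tridiag(1,0,1) at n=59: λ_k = cos(kπ/60); max |λ| at k=1 ⇒ ρ_J = cos(π/60) ≈ 0.9986.
√(1 − cos²(π/60)) = sin(π/60) ≈ 0.05234.
ω* = 2 / (1 + 0.05234) = 2 / 1.05234 ≈ 1.9005.
At ω = 1.9005 every |λ(B_ω)| = ω−1, so ρ_SOR = 0.9005.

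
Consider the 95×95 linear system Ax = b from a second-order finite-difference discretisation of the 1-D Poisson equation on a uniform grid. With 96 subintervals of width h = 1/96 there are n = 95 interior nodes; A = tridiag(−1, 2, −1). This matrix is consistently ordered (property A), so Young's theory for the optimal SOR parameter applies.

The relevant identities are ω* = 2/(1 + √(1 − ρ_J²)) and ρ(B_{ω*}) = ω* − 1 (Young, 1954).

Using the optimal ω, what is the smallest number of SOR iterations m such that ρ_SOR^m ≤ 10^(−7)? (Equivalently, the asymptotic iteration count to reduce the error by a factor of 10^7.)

spectrum of D⁻¹(L+U) = {cos(kπ/96) : 1≤k≤95}; ρ_J = cos(π/96) = 0.9994646.
√(1 − cos²(π/96)) = sin(π/96) ≈ 0.0327191.
Then 2/(1+√(1−ρ_J²)) = 2/(1+0.0327191); ω* = 2/1.0327191 = 1.9366350.
ρ_SOR = ω* − 1 = 1.9366350 − 1 = 0.9366350.
(0.9366350)^m ≤ 10^{−7}  ⇒  m·ln(0.9366350) ≤ −7·ln10  ⇒  m ≥ 246.222  ⇒  m = 247

m = 247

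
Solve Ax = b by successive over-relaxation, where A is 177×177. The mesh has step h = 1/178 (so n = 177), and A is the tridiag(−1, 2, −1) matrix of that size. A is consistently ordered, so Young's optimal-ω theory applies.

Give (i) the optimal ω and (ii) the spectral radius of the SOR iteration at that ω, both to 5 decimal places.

With n=177, ρ(Jacobi) = cos(π/178) = 0.99984.
√(1 − cos²(π/178)) = sin(π/178) ≈ 0.017648.
ω* = 2/(1 + 0.017648) = 2/1.017648 = 1.96532.
ρ_SOR = ω* − 1 = 1.96532 − 1 = 0.96532.

ω* = 1.96532, ρ_SOR = 0.96532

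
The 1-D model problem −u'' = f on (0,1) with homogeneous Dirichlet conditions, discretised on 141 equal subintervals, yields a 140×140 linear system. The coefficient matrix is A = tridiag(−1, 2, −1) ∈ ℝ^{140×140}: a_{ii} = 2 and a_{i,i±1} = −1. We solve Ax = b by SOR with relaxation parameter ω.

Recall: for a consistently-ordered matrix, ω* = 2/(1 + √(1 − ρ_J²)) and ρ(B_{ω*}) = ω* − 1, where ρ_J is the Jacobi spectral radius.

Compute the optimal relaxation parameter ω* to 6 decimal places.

ω* = 1.956413

ρ_J = max_k |cos(kπ/141)| = cos(π/141) = 0.999752
√(1 − cos²(π/141)) = sin(π/141) ≈ 0.0222790.
Then 2/(1+√(1−ρ_J²)) = 2/(1+0.0222790); ω* = 2/1.0222790 = 1.956413.
At ω = 1.956413 every |λ(B_ω)| = ω−1, so ρ_SOR = 0.956413.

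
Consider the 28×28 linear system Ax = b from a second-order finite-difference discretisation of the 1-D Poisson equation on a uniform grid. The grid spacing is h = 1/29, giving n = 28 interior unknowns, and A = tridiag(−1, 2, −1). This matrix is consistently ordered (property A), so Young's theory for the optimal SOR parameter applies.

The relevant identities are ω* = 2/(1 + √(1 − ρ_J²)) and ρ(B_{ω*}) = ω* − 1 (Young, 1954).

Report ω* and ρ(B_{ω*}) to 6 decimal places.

With n=28, ρ(Jacobi) = cos(π/29) = 0.994138.
root = sin(π/29) = 0.1081190  (since 1−cos² = sin²).
So ω* = 2/1.1081190 = 1.804860 (Young).
ρ_SOR = ω* − 1 = 1.804860 − 1 = 0.804860.

ω* = 1.804860, ρ_SOR = 0.804860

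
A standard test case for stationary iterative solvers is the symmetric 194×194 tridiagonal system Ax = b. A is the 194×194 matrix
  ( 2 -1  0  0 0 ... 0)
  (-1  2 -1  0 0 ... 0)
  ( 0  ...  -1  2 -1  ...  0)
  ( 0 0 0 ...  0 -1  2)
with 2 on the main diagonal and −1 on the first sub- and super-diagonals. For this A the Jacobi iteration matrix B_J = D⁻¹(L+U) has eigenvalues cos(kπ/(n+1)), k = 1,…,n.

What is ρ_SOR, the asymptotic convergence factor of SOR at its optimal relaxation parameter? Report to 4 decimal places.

ρ_SOR = 0.9683

With n=194, ρ(Jacobi) = cos(π/195) = 0.9999.
√(1−ρ_J²) simplifies to sin(π/195) = 0.01611.
Young: ω* = 2/(1+√(1−ρ_J²)) = 2/(1+0.01611) = 2/1.01611 = 1.9683.
[ρ_SOR] ω* − 1 = 0.9683.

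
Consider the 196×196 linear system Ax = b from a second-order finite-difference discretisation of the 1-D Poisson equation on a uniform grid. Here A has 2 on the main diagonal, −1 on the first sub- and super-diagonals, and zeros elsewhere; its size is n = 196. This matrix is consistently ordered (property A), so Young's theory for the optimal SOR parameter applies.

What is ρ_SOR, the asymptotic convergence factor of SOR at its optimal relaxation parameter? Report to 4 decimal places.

ρ_SOR = 0.9686

With n=196, ρ(Jacobi) = cos(π/197) = 0.9999.
√(1−ρ_J²) = |sin(π/197)| = 0.01595
ω* = 2 / (1 + 0.01595) = 2 / 1.01595 ≈ 1.9686.
Hence ρ(B_{ω*}) = 1.9686 − 1 = 0.9686.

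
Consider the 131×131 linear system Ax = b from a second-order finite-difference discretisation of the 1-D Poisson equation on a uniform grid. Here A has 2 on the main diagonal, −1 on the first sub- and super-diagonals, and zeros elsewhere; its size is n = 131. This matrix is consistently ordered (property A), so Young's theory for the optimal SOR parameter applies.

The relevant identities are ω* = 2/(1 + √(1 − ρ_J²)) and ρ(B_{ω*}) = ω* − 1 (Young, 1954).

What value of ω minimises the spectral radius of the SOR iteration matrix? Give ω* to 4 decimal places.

ω* = 1.9535

ρ_J = max_k |cos(kπ/132)| = cos(π/132) = 0.9997
root = sin(π/132) = 0.02380  (since 1−cos² = sin²).
ω* = 2 / (1 + 0.02380) = 2 / 1.02380 ≈ 1.9535.
and ρ(B_{ω*}) = 1.9535 − 1 = 0.9535.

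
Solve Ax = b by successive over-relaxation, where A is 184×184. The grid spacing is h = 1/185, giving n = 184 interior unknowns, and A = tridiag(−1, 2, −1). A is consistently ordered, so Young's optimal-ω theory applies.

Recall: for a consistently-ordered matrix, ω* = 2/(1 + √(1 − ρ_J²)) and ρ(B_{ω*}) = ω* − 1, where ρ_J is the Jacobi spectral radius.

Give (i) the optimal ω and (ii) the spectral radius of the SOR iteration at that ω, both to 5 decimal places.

ω* = 1.96661, ρ_SOR = 0.96661

½·tridiag(1,0,1) at n=184: λ_k = cos(kπ/185); max |λ| at k=1 ⇒ ρ_J = cos(π/185) ≈ 0.99986.
√(1−ρ_J²) simplifies to sin(π/185) = 0.016981.
ω* = 2/(1 + 0.016981) = 2/1.016981 = 1.96661.
At ω = 1.96661 every |λ(B_ω)| = ω−1, so ρ_SOR = 0.96661.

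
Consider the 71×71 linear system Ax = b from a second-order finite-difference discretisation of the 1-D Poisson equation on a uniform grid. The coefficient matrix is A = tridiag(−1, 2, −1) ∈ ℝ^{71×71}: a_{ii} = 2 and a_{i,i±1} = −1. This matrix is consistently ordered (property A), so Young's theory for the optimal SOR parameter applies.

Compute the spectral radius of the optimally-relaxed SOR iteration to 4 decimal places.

spectrum of D⁻¹(L+U) = {cos(kπ/72) : 1≤k≤71}; ρ_J = cos(π/72) = 0.9990.
root = sin(π/72) = 0.04362  (since 1−cos² = sin²).
Young: ω* = 2/(1+√(1−ρ_J²)) = 2/(1+0.04362) = 2/1.04362 = 1.9164.
ρ(B_{ω*}) = ω*−1 = 0.9164

ρ_SOR = 0.9164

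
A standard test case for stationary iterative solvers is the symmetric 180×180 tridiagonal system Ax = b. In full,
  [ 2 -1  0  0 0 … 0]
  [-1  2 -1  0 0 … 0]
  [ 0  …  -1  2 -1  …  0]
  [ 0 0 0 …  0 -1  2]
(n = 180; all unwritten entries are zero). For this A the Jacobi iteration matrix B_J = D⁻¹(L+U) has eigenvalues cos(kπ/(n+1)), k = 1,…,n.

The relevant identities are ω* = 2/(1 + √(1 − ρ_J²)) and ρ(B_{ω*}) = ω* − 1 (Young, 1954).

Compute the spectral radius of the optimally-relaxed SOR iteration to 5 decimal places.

ρ_SOR = 0.96588

ρ_J = max_k |cos(kπ/181)| = cos(π/181) = 0.99985
root = sin(π/181) = 0.017356  (since 1−cos² = sin²).
ω* = 2/(1 + 0.017356) = 2/1.017356 = 1.96588.
Hence ρ(B_{ω*}) = 1.96588 − 1 = 0.96588.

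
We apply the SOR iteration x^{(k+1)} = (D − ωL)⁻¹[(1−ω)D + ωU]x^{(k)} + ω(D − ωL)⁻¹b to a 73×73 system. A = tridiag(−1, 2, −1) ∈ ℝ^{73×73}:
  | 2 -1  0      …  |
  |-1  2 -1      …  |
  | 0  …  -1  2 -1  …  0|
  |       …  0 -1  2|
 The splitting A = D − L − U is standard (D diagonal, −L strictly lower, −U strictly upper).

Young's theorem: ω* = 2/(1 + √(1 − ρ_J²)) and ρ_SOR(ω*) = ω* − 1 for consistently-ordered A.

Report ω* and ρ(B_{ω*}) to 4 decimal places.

B_J for the 73×73 system has eigenvalues cos(kπ/74); ρ_J = cos(π/74) = 0.9991.
1 − cos²(π/74) = sin²(π/74) ⇒ √(1−ρ_J²) = sin(π/74) = 0.04244.
ω* = 2/(1+0.04244) = 1.9186
ρ_SOR = ω* − 1 = 1.9186 − 1 = 0.9186.

ω* = 1.9186, ρ_SOR = 0.9186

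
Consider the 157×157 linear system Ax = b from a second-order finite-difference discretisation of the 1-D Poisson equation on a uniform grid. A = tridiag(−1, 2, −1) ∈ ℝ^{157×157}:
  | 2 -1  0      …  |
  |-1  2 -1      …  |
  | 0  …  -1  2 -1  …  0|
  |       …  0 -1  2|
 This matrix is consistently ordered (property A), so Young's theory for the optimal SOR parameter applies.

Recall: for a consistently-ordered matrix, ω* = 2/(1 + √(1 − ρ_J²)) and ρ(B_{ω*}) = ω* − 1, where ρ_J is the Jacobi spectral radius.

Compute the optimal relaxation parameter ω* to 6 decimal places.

ρ_J = max_k |cos(kπ/158)| = cos(π/158) = 0.999802
√(1 − cos²(π/158)) = sin(π/158) ≈ 0.0198822.
Then 2/(1+√(1−ρ_J²)) = 2/(1+0.0198822); ω* = 2/1.0198822 = 1.961011.
At ω = 1.961011 every |λ(B_ω)| = ω−1, so ρ_SOR = 0.961011.

ω* = 1.961011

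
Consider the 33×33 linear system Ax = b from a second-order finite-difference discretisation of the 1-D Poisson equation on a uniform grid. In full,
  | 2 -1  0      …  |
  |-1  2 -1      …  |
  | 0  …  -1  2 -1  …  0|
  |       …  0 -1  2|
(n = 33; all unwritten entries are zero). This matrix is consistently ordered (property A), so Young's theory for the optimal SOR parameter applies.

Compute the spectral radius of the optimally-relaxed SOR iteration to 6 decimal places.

ρ_J = max_k |cos(kπ/34)| = cos(π/34) = 0.995734
√(1−ρ_J²) = |sin(π/34)| = 0.0922684
Young: ω* = 2/(1+√(1−ρ_J²)) = 2/(1+0.0922684) = 2/1.0922684 = 1.831052.
ρ_SOR = ω* − 1 ≈ 0.831052.

ρ_SOR = 0.831052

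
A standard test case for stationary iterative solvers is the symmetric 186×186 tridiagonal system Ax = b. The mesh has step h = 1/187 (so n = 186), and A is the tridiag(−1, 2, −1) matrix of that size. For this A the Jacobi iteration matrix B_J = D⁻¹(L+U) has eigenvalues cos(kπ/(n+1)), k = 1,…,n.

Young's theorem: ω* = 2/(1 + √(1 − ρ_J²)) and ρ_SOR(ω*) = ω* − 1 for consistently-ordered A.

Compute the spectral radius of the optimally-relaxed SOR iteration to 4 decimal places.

ρ_SOR = 0.9670

ρ_J = max_k |cos(kπ/187)| = cos(π/187) = 0.9999
root = sin(π/187) = 0.01680  (since 1−cos² = sin²).
ω* = 2/(1 + 0.01680) = 2/1.01680 = 1.9670.
Hence ρ(B_{ω*}) = 1.9670 − 1 = 0.9670.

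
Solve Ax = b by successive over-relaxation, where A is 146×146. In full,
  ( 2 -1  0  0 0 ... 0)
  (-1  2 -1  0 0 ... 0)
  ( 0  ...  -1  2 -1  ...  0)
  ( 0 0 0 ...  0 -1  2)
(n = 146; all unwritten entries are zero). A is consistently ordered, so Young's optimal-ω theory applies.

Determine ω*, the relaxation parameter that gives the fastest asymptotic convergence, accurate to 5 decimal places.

n=146: λ(B_J) = 1 − λ(A)/2 = cos(kπ/147); k=1 gives ρ_J = 0.99977.
root = sin(π/147) = 0.021370  (since 1−cos² = sin²).
ω* = 2/(1+0.021370) = 1.95815
ρ(B_{ω*}) = ω*−1 = 0.95815

ω* = 1.95815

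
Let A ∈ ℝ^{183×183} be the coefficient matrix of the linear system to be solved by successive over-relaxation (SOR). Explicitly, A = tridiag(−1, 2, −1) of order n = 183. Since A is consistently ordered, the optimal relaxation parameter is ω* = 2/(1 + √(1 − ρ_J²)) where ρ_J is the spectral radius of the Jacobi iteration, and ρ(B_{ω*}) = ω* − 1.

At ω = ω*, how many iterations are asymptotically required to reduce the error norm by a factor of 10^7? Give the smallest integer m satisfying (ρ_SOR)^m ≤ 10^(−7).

m = 472

With n=183, ρ(Jacobi) = cos(π/184) = 0.9998542.
1 − cos²(π/184) = sin²(π/184) ⇒ √(1−ρ_J²) = sin(π/184) = 0.0170730.
ω* = 2 / (1 + 0.0170730) = 2 / 1.0170730 ≈ 1.9664272.
ρ_SOR = ω* − 1 = 1.9664272 − 1 = 0.9664272.
For 7 digits: m = 7·ln10 / (−ln 0.9664272) = 16.1181/0.0341493 = 471.989; round up → m = 472.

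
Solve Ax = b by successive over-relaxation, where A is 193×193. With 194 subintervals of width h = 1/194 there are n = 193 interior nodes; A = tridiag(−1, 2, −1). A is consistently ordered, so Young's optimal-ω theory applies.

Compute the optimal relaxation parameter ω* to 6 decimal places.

ω* = 1.968130

[ρ_J] n=193: ρ(B_J) = cos(π/(n+1)) = cos(π/194) = 0.999869.
√(1−ρ_J²) simplifies to sin(π/194) = 0.0161931.
Young: ω* = 2/(1+√(1−ρ_J²)) = 2/(1+0.0161931) = 2/1.0161931 = 1.968130.
Hence ρ(B_{ω*}) = 1.968130 − 1 = 0.968130.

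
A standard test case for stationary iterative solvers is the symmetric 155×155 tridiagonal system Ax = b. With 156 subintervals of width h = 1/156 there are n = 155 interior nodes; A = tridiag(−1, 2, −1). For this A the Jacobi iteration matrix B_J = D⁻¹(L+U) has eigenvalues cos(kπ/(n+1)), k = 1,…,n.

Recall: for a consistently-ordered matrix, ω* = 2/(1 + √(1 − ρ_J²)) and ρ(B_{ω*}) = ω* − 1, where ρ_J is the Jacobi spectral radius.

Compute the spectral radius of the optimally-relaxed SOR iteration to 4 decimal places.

ρ_SOR = 0.9605

ρ_J = max_k |cos(kπ/156)| = cos(π/156) = 0.9998
√(1−ρ_J²) = |sin(π/156)| = 0.02014
ω* = 2/(1+0.02014) = 1.9605
and ρ(B_{ω*}) = 1.9605 − 1 = 0.9605.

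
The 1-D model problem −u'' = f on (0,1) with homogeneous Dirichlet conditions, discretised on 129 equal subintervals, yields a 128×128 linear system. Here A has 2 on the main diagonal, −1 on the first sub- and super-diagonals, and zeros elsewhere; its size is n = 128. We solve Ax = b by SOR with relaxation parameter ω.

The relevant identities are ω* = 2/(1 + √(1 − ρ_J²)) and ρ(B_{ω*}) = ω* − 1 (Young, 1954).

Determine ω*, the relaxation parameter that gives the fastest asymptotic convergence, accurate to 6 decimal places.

With n=128, ρ(Jacobi) = cos(π/129) = 0.999703.
1 − cos²(π/129) = sin²(π/129) ⇒ √(1−ρ_J²) = sin(π/129) = 0.0243510.
Young: ω* = 2/(1+√(1−ρ_J²)) = 2/(1+0.0243510) = 2/1.0243510 = 1.952456.
[ρ_SOR] ω* − 1 = 0.952456.

ω* = 1.952456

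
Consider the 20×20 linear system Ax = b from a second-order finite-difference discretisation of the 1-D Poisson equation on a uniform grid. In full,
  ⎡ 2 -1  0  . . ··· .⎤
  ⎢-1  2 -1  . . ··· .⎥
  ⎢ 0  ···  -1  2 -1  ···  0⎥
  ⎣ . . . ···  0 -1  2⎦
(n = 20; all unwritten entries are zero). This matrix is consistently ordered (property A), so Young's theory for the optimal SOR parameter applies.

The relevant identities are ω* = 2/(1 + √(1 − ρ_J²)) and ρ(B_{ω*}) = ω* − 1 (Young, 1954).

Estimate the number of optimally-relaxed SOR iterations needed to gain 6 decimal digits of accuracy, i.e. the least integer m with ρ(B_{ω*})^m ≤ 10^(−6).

n=20: λ(B_J) = 1 − λ(A)/2 = cos(kπ/21); k=1 gives ρ_J = 0.9888308.
√(1−ρ_J²) simplifies to sin(π/21) = 0.1490423.
ω* = 2/(1+0.1490423) = 1.7405800
ρ_SOR = ω* − 1 ≈ 0.7405800.
For 6 digits: m = 6·ln10 / (−ln 0.7405800) = 13.8155/0.300322 = 46.002; round up → m = 47.

m = 47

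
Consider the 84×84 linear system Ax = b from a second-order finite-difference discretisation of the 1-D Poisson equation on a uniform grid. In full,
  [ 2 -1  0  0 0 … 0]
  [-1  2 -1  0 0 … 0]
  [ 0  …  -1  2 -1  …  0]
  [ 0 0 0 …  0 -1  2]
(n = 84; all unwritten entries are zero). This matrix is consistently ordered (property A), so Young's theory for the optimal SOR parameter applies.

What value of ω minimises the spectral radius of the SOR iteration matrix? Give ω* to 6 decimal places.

ω* = 1.928731

B_J for the 84×84 system has eigenvalues cos(kπ/85); ρ_J = cos(π/85) = 0.999317.
root = sin(π/85) = 0.0369515  (since 1−cos² = sin²).
ω* = 2/(1+0.0369515) = 1.928731
[ρ_SOR] ω* − 1 = 0.928731.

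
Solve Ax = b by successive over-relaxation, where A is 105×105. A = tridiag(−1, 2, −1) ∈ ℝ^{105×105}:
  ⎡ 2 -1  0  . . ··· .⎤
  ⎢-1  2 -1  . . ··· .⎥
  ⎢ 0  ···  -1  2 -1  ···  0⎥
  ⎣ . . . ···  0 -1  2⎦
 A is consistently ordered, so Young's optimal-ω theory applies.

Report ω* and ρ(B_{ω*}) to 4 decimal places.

ω* = 1.9424, ρ_SOR = 0.9424

ρ_J = max_k |cos(kπ/106)| = cos(π/106) = 0.9996
√(1−ρ_J²) simplifies to sin(π/106) = 0.02963.
ω* = 2/(1+0.02963) = 1.9424
ρ_SOR = ω* − 1 = 1.9424 − 1 = 0.9424.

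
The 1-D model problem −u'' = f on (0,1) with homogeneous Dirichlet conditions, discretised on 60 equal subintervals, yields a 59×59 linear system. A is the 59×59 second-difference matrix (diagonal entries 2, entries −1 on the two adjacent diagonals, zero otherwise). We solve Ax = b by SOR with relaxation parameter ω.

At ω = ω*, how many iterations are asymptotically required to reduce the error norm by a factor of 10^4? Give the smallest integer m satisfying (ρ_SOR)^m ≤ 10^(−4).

m = 88

spectrum of D⁻¹(L+U) = {cos(kπ/60) : 1≤k≤59}; ρ_J = cos(π/60) = 0.9986295.
1 − cos²(π/60) = sin²(π/60) ⇒ √(1−ρ_J²) = sin(π/60) = 0.0523360.
[ω*] 2 ÷ (1 + 0.0523360) = 2 ÷ 1.0523360 = 1.9005337.
Hence ρ(B_{ω*}) = 1.9005337 − 1 = 0.9005337.
m ≥ 4·ln10 / (−ln 0.9005337) = 87.912; smallest integer m = 88.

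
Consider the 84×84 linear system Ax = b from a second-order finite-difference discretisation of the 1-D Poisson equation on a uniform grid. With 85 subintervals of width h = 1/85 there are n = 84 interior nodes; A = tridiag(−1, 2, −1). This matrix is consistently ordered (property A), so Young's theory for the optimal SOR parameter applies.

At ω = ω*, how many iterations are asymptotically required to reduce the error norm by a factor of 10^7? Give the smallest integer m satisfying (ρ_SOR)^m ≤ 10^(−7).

With n=84, ρ(Jacobi) = cos(π/85) = 0.9993171.
√(1−ρ_J²) = |sin(π/85)| = 0.0369515
Then 2/(1+√(1−ρ_J²)) = 2/(1+0.0369515); ω* = 2/1.0369515 = 1.9287305.
Hence ρ(B_{ω*}) = 1.9287305 − 1 = 0.9287305.
(0.9287305)^m ≤ 10^{−7}  ⇒  m·ln(0.9287305) ≤ −7·ln10  ⇒  m ≥ 217.999  ⇒  m = 218

m = 218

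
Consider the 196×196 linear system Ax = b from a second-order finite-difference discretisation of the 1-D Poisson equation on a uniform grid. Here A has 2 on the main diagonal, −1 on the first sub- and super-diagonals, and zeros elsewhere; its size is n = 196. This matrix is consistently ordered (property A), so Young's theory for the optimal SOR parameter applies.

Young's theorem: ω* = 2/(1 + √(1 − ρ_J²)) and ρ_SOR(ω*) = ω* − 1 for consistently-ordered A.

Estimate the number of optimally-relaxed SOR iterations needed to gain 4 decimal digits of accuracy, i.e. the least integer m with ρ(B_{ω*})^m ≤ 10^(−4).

n=196: λ(B_J) = 1 − λ(A)/2 = cos(kπ/197); k=1 gives ρ_J = 0.9998728.
√(1 − cos²(π/197)) = sin(π/197) ≈ 0.0159465.
ω* = 2 / (1 + 0.0159465) = 2 / 1.0159465 ≈ 1.9686076.
ρ(B_{ω*}) = ω*−1 = 0.9686076
For 4 digits: m = 4·ln10 / (−ln 0.9686076) = 9.21034/0.0318957 = 288.764; round up → m = 289.

m = 289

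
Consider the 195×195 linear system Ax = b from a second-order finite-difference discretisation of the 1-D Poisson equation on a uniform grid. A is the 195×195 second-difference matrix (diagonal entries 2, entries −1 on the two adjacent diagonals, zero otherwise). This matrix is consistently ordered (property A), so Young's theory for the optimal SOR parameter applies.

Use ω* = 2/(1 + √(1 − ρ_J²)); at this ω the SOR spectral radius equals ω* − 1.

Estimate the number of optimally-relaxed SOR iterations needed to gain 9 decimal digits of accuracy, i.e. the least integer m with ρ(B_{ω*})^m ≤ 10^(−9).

[ρ_J] n=195: ρ(B_J) = cos(π/(n+1)) = cos(π/196) = 0.9998715.
1 − cos²(π/196) = sin²(π/196) ⇒ √(1−ρ_J²) = sin(π/196) = 0.0160278.
So ω* = 2/1.0160278 = 1.9684501 (Young).
ρ_SOR = ω* − 1 = 1.9684501 − 1 = 0.9684501.
9·ln10 = 20.7233; −ln(0.9684501) = 0.0320583; m = ⌈20.7233/0.0320583⌉ = ⌈646.425⌉ = 647.

m = 647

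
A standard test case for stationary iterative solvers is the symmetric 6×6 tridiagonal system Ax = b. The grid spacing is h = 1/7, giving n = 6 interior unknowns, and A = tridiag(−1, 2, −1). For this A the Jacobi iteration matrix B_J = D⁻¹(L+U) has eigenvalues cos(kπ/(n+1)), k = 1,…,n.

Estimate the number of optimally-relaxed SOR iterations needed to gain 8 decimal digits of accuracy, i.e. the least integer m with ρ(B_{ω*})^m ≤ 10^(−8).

½·tridiag(1,0,1) at n=6: λ_k = cos(kπ/7); max |λ| at k=1 ⇒ ρ_J = cos(π/7) ≈ 0.9009689.
1 − cos²(π/7) = sin²(π/7) ⇒ √(1−ρ_J²) = sin(π/7) = 0.4338837.
Young: ω* = 2/(1+√(1−ρ_J²)) = 2/(1+0.4338837) = 2/1.4338837 = 1.3948133.
and ρ(B_{ω*}) = 1.3948133 − 1 = 0.3948133.
ρ_SOR^m ≤ 10^(−8) ⇔ m ≥ 8·ln10/(−ln 0.3948133) = 18.4207/0.929342 = 19.821; m = ⌈19.821⌉ = 20.

m = 20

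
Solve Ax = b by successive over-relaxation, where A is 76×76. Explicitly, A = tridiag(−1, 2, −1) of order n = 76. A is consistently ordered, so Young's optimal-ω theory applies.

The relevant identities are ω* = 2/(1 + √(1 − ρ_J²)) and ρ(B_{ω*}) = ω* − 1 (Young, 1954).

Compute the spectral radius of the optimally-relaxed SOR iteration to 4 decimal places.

B_J for the 76×76 system has eigenvalues cos(kπ/77); ρ_J = cos(π/77) = 0.9992.
√(1 − cos²(π/77)) = sin(π/77) ≈ 0.04079.
Young: ω* = 2/(1+√(1−ρ_J²)) = 2/(1+0.04079) = 2/1.04079 = 1.9216.
ρ_SOR = ω* − 1 = 1.9216 − 1 = 0.9216.

ρ_SOR = 0.9216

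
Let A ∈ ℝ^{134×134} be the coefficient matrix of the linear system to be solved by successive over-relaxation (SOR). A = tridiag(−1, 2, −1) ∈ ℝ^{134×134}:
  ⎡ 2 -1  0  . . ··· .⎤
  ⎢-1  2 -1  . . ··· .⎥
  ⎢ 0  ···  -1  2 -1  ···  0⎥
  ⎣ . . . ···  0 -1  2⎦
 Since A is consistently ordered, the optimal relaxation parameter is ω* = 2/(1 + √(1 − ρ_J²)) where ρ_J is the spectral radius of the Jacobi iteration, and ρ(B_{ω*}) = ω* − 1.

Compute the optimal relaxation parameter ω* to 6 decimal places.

ω* = 1.954520

ρ_J = max_k |cos(kπ/135)| = cos(π/135) = 0.999729
√(1 − cos²(π/135)) = sin(π/135) ≈ 0.0232690.
[ω*] 2 ÷ (1 + 0.0232690) = 2 ÷ 1.0232690 = 1.954520.
Hence ρ(B_{ω*}) = 1.954520 − 1 = 0.954520.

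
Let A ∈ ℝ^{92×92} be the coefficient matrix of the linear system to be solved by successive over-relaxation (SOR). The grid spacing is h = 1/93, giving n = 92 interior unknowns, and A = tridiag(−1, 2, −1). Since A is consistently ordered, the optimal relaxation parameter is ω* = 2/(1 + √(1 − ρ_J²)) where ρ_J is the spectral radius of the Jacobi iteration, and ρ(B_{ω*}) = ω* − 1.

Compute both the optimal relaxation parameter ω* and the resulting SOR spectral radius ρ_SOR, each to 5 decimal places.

ω* = 1.93466, ρ_SOR = 0.93466

With n=92, ρ(Jacobi) = cos(π/93) = 0.99943.
√(1−ρ_J²) = |sin(π/93)| = 0.033774
Young: ω* = 2/(1+√(1−ρ_J²)) = 2/(1+0.033774) = 2/1.033774 = 1.93466.
ρ_SOR = ω* − 1 = 1.93466 − 1 = 0.93466.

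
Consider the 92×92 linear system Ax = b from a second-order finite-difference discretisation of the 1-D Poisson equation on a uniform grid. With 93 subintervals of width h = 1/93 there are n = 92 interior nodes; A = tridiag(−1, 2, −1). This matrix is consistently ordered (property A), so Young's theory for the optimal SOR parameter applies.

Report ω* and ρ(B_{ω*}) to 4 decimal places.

ω* = 1.9347, ρ_SOR = 0.9347

[ρ_J] n=92: ρ(B_J) = cos(π/(n+1)) = cos(π/93) = 0.9994.
1 − cos²(π/93) = sin²(π/93) ⇒ √(1−ρ_J²) = sin(π/93) = 0.03377.
ω* = 2/(1+0.03377) = 1.9347
and ρ(B_{ω*}) = 1.9347 − 1 = 0.9347.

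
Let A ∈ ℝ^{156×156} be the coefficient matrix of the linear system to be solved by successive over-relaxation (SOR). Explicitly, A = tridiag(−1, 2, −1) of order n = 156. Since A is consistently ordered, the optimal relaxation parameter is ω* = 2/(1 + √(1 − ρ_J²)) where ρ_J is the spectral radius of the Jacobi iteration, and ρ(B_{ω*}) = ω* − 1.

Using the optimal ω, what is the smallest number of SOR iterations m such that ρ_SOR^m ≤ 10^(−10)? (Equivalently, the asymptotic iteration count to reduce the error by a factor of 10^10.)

m = 576

[ρ_J] n=156: ρ(B_J) = cos(π/(n+1)) = cos(π/157) = 0.9997998.
√(1−ρ_J²) simplifies to sin(π/157) = 0.0200088.
[ω*] 2 ÷ (1 + 0.0200088) = 2 ÷ 1.0200088 = 1.9607674.
At ω = 1.9607674 every |λ(B_ω)| = ω−1, so ρ_SOR = 0.9607674.
m ≥ 10·ln10 / (−ln 0.9607674) = 575.318; smallest integer m = 576.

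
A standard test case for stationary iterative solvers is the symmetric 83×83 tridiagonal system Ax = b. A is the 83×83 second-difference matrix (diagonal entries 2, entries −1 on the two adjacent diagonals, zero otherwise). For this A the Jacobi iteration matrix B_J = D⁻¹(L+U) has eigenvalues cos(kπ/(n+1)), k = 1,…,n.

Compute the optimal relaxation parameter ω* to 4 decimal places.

½·tridiag(1,0,1) at n=83: λ_k = cos(kπ/84); max |λ| at k=1 ⇒ ρ_J = cos(π/84) ≈ 0.9993.
√(1 − cos²(π/84)) = sin(π/84) ≈ 0.03739.
ω* = 2 / (1 + 0.03739) = 2 / 1.03739 ≈ 1.9279.
[ρ_SOR] ω* − 1 = 0.9279.

ω* = 1.9279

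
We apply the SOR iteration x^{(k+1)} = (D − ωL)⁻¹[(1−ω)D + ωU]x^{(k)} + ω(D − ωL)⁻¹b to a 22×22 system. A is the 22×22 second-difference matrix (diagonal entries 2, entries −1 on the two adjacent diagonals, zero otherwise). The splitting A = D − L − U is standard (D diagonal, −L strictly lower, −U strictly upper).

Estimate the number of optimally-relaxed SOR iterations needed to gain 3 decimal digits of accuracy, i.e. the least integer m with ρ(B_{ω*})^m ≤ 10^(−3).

½·tridiag(1,0,1) at n=22: λ_k = cos(kπ/23); max |λ| at k=1 ⇒ ρ_J = cos(π/23) ≈ 0.9906859.
1 − cos²(π/23) = sin²(π/23) ⇒ √(1−ρ_J²) = sin(π/23) = 0.1361666.
ω* = 2/(1 + 0.1361666) = 2/1.1361666 = 1.7603052.
and ρ(B_{ω*}) = 1.7603052 − 1 = 0.7603052.
For 3 digits: m = 3·ln10 / (−ln 0.7603052) = 6.90776/0.274035 = 25.208; round up → m = 26.

m = 26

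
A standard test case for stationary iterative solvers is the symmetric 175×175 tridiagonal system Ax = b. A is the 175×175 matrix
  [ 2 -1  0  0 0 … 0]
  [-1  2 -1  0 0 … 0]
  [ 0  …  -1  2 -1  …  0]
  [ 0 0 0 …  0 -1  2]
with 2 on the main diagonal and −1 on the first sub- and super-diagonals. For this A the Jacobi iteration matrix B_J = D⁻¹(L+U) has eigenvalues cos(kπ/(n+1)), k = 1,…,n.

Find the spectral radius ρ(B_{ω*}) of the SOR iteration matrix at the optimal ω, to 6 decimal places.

ρ_SOR = 0.964928

spectrum of D⁻¹(L+U) = {cos(kπ/176) : 1≤k≤175}; ρ_J = cos(π/176) = 0.999841.
√(1−ρ_J²) = |sin(π/176)| = 0.0178490
ω* = 2/(1 + 0.0178490) = 2/1.0178490 = 1.964928.
At ω = 1.964928 every |λ(B_ω)| = ω−1, so ρ_SOR = 0.964928.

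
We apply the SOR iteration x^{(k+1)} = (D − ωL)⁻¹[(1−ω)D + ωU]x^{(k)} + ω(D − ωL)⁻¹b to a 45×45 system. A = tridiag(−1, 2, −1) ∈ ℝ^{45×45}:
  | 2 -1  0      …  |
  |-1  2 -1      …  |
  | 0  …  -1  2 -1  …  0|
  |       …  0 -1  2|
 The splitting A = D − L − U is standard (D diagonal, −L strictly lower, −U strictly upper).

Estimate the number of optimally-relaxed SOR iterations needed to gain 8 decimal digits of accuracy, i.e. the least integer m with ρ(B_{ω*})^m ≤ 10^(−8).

½·tridiag(1,0,1) at n=45: λ_k = cos(kπ/46); max |λ| at k=1 ⇒ ρ_J = cos(π/46) ≈ 0.9976688.
1 − cos²(π/46) = sin²(π/46) ⇒ √(1−ρ_J²) = sin(π/46) = 0.0682424.
ω* = 2/(1 + 0.0682424) = 2/1.0682424 = 1.8722342.
ρ_SOR = ω* − 1 = 1.8722342 − 1 = 0.8722342.
8·ln10 = 18.4207; −ln(0.8722342) = 0.136697; m = ⌈18.4207/0.136697⌉ = ⌈134.756⌉ = 135.

m = 135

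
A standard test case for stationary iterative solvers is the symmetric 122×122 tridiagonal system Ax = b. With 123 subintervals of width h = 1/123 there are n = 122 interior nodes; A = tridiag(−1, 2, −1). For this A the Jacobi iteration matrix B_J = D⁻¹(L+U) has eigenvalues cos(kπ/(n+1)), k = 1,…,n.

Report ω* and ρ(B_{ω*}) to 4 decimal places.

ρ_J = max_k |cos(kπ/123)| = cos(π/123) = 0.9997
1 − cos²(π/123) = sin²(π/123) ⇒ √(1−ρ_J²) = sin(π/123) = 0.02554.
[ω*] 2 ÷ (1 + 0.02554) = 2 ÷ 1.02554 = 1.9502.
ρ_SOR = ω* − 1 = 1.9502 − 1 = 0.9502.

ω* = 1.9502, ρ_SOR = 0.9502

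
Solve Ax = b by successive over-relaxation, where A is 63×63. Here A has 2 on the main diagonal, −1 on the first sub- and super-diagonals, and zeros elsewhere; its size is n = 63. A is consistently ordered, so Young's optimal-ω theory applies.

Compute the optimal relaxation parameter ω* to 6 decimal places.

½·tridiag(1,0,1) at n=63: λ_k = cos(kπ/64); max |λ| at k=1 ⇒ ρ_J = cos(π/64) ≈ 0.998795.
√(1−ρ_J²) simplifies to sin(π/64) = 0.0490677.
Young: ω* = 2/(1+√(1−ρ_J²)) = 2/(1+0.0490677) = 2/1.0490677 = 1.906455.
At ω = 1.906455 every |λ(B_ω)| = ω−1, so ρ_SOR = 0.906455.

ω* = 1.906455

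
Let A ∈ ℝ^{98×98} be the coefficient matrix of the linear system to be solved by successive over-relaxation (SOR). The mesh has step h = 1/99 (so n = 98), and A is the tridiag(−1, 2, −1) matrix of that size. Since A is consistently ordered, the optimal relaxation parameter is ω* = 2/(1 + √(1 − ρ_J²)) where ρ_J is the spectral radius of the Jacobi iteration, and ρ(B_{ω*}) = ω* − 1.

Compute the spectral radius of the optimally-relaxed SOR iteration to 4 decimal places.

spectrum of D⁻¹(L+U) = {cos(kπ/99) : 1≤k≤98}; ρ_J = cos(π/99) = 0.9995.
√(1 − cos²(π/99)) = sin(π/99) ≈ 0.03173.
Then 2/(1+√(1−ρ_J²)) = 2/(1+0.03173); ω* = 2/1.03173 = 1.9385.
At ω = 1.9385 every |λ(B_ω)| = ω−1, so ρ_SOR = 0.9385.

ρ_SOR = 0.9385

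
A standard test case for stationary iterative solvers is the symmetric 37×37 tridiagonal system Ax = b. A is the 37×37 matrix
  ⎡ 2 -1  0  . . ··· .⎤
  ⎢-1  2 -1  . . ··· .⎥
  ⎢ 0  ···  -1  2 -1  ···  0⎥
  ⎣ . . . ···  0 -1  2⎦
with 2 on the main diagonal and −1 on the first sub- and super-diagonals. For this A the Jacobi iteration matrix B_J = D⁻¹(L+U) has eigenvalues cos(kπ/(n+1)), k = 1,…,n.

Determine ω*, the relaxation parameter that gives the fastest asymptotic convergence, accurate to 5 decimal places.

B_J for the 37×37 system has eigenvalues cos(kπ/38); ρ_J = cos(π/38) = 0.99658.
√(1 − cos²(π/38)) = sin(π/38) ≈ 0.082579.
Then 2/(1+√(1−ρ_J²)) = 2/(1+0.082579); ω* = 2/1.082579 = 1.84744.
ρ(B_{ω*}) = ω*−1 = 0.84744

ω* = 1.84744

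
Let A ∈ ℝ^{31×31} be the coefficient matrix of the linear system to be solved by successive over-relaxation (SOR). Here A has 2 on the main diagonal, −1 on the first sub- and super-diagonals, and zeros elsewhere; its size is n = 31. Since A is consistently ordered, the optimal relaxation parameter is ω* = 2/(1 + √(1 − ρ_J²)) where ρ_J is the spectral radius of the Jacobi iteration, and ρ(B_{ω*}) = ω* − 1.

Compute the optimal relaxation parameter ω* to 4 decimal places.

ω* = 1.8215

½·tridiag(1,0,1) at n=31: λ_k = cos(kπ/32); max |λ| at k=1 ⇒ ρ_J = cos(π/32) ≈ 0.9952.
√(1−ρ_J²) = |sin(π/32)| = 0.09802
So ω* = 2/1.09802 = 1.8215 (Young).
ρ_SOR = ω* − 1 ≈ 0.8215.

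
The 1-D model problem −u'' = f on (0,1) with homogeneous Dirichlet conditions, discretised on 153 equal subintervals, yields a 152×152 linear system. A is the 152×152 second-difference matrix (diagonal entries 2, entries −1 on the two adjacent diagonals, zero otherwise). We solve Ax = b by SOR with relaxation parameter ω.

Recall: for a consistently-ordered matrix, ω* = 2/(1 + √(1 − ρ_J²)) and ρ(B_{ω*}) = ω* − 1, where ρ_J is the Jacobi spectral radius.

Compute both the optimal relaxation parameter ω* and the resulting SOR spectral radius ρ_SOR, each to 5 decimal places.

ω* = 1.95976, ρ_SOR = 0.95976

B_J for the 152×152 system has eigenvalues cos(kπ/153); ρ_J = cos(π/153) = 0.99979.
√(1−ρ_J²) = |sin(π/153)| = 0.020532
Then 2/(1+√(1−ρ_J²)) = 2/(1+0.020532); ω* = 2/1.020532 = 1.95976.
[ρ_SOR] ω* − 1 = 0.95976.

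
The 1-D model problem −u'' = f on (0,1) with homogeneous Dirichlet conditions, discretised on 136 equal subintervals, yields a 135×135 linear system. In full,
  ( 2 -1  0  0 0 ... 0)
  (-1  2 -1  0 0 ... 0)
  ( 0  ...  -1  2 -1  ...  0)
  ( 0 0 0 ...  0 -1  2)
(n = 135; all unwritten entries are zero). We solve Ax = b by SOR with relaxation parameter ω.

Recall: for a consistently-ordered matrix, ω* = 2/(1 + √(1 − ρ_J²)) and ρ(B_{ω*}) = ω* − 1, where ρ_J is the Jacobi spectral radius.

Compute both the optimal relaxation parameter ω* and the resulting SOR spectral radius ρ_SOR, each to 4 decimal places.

[ρ_J] n=135: ρ(B_J) = cos(π/(n+1)) = cos(π/136) = 0.9997.
√(1−ρ_J²) = |sin(π/136)| = 0.02310
ω* = 2/(1 + 0.02310) = 2/1.02310 = 1.9548.
and ρ(B_{ω*}) = 1.9548 − 1 = 0.9548.

ω* = 1.9548, ρ_SOR = 0.9548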